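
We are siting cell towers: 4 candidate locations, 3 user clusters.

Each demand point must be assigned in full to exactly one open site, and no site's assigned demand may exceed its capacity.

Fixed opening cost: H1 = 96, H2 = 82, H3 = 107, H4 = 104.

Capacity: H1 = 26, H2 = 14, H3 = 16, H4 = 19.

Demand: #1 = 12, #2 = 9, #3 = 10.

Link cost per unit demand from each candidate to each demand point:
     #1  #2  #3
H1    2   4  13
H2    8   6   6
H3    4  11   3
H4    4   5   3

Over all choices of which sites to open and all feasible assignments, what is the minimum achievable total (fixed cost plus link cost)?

Open {H1, H4}; cheapest assignment that respects the capacities:
  H1 (cap 26, load 21): #1, #2 — cost 12×2 + 9×4 = 60
  H4 (cap 19, load 10): #3 — cost 10×3 = 30
  Shipping 90, fixed 200 → total 290.
  Any other capacity-feasible assignment to {H1, H4} ships for at least 90.
Compare {H1, H3}: its best feasible assignment gives total 293.
Compare {H1, H2}: its best feasible assignment gives total 298.
Every other set of open sites that can feasibly serve all demand totals ≥ 293 even under its best assignment. Minimum: 290.

290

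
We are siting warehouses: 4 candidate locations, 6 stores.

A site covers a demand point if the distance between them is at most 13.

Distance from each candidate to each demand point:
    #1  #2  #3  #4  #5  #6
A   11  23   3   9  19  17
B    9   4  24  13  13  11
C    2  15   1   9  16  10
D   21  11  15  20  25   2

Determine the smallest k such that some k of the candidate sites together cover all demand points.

Coverage sets (demand points within 13 of each site):
  A: {#1, #3, #4}
  B: {#1, #2, #4, #5, #6}
  C: {#1, #3, #4, #6}
  D: {#2, #6}
No single site covers all 6 demand points.
But {A, B} covers everything, so the minimum is 2.

2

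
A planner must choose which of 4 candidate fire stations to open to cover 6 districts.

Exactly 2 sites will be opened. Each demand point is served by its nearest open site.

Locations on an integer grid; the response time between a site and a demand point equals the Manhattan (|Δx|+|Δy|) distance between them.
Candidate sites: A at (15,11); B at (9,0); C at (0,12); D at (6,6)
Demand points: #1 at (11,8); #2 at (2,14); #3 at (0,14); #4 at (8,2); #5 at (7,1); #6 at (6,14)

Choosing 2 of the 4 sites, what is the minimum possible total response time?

30

Open {B, C}.
  #1→B 10, #2→C 4, #3→C 2, #4→B 3, #5→B 3, #6→C 8  ⇒ total 30.
Compare {C, D}: total 33.
Compare {B, D}: total 47.
No size-2 selection does better; minimum is 30.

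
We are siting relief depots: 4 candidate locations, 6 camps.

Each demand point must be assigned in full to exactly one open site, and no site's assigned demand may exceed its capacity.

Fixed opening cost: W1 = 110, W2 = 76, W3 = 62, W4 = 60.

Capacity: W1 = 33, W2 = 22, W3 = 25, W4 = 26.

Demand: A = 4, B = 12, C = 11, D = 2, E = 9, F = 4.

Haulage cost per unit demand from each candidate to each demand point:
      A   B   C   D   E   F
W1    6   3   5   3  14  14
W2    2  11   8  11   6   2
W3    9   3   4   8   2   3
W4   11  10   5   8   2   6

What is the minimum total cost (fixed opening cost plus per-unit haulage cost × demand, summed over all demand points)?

Open {W3, W4}; cheapest assignment that respects the capacities:
  W3 (cap 25, load 22): A, B, D, F — cost 4×9 + 12×3 + 2×8 + 4×3 = 100
  W4 (cap 26, load 20): C, E — cost 11×5 + 9×2 = 73
  Shipping 173, fixed 122 → total 295.
  Any other capacity-feasible assignment to {W3, W4} ships for at least 173.
Compare {W2, W3}: its best feasible assignment gives total 304.
Compare {W1, W3}: its best feasible assignment gives total 312.
Every other set of open sites that can feasibly serve all demand totals ≥ 304 even under its best assignment. Minimum: 295.

295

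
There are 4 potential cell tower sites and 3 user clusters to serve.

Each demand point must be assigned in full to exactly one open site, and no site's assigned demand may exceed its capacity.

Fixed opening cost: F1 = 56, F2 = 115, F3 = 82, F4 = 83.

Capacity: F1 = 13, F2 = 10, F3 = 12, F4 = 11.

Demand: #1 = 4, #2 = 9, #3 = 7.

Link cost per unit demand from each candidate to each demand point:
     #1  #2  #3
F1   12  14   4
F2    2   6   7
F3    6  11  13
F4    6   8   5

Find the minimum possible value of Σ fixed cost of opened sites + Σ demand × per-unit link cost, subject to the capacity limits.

Open {F1, F4}; cheapest assignment that respects the capacities:
  F1 (cap 13, load 11): #1, #3 — cost 4×12 + 7×4 = 76
  F4 (cap 11, load 9): #2 — cost 9×8 = 72
  Shipping 148, fixed 139 → total 287.
  Any other capacity-feasible assignment to {F1, F4} ships for at least 148.
Compare {F1, F2}: its best feasible assignment gives total 301.
Compare {F2, F4}: its best feasible assignment gives total 311.
Every other set of open sites that can feasibly serve all demand totals ≥ 301 even under its best assignment. Minimum: 287.

287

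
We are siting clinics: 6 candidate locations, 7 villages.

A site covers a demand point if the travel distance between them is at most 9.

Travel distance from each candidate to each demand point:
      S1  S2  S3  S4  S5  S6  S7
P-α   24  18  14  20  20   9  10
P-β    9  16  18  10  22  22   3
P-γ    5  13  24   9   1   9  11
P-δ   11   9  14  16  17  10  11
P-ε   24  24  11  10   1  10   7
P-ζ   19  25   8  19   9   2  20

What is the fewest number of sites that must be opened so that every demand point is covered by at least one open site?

Coverage sets (demand points within 9 of each site):
  P-α: {S6}
  P-β: {S1, S7}
  P-γ: {S1, S4, S5, S6}
  P-δ: {S2}
  P-ε: {S5, S7}
  P-ζ: {S3, S5, S6}
No 3 sites suffice: every size-3 union leaves at least one demand point uncovered.
But {P-β, P-γ, P-δ, P-ζ} covers everything, so the minimum is 4.

4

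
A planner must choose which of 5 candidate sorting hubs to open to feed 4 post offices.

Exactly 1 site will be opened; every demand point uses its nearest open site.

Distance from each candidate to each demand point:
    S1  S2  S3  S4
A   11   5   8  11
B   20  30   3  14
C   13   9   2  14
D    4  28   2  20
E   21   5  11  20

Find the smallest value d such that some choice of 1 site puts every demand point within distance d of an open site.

11

Open {A}.
  Farthest demand point is S1 at distance 11 (to A); all others are ≤ 11.
With {C} the worst case is 14.
With {E} the worst case is 21.
No size-1 selection achieves below 11.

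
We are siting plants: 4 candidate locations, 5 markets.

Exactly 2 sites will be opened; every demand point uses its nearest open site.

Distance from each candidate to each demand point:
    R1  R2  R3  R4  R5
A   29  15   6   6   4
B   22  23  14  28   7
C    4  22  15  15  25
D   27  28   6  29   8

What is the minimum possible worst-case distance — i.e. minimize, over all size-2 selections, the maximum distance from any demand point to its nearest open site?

Open {A, C}.
  Farthest demand point is R2 at distance 15 (to A); all others are ≤ 15.
With {A, B} the worst case is 22.
With {B, C} the worst case is 22.
No size-2 selection achieves below 15.

15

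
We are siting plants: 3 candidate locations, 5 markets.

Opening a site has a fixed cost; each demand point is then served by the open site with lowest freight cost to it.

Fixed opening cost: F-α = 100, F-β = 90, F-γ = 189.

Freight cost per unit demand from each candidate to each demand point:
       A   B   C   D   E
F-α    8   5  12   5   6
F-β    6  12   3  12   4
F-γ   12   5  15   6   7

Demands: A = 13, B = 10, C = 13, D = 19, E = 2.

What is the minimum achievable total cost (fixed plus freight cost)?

Open {F-α, F-β}: assign each demand point to its cheapest open site.
  A→F-β 13×6=78, B→F-α 10×5=50, C→F-β 13×3=39, D→F-α 19×5=95, E→F-β 2×4=8
  freight cost 270, fixed 190 → total 460.
Compare {F-α}: freight cost 417 + fixed 100 = 517.
Compare {F-β}: freight cost 473 + fixed 90 = 563.
Compare {F-β, F-γ}: freight cost 289 + fixed 279 = 568.
All other subsets cost ≥ 517. Minimum total cost: 460.

460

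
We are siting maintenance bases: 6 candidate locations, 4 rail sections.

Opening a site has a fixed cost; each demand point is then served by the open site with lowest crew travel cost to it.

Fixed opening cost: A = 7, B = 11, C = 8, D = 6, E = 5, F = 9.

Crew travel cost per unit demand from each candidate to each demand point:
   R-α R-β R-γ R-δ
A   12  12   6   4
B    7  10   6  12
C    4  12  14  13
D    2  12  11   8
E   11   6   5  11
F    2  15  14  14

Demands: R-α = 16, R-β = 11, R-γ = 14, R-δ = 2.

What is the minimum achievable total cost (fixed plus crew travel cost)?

194

Open {A, D, E}: assign each demand point to its cheapest open site.
  R-α→D 16×2=32, R-β→E 11×6=66, R-γ→E 14×5=70, R-δ→A 2×4=8
  crew travel cost 176, fixed 18 → total 194.
Compare {D, E}: crew travel cost 184 + fixed 11 = 195.
Compare {A, E, F}: crew travel cost 176 + fixed 21 = 197.
Compare {A, C, D, E}: crew travel cost 176 + fixed 26 = 202.
All other subsets cost ≥ 195. Minimum total cost: 194.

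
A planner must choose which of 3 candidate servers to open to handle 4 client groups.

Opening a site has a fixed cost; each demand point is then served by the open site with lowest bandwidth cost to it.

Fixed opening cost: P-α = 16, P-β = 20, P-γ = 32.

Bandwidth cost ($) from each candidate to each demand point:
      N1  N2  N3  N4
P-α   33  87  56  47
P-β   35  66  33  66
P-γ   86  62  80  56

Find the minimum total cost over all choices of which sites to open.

Open {P-α, P-β}: assign each demand point to its cheapest open site.
  N1→P-α 33, N2→P-β 66, N3→P-β 33, N4→P-α 47
  bandwidth cost 179, fixed 36 → total 215.
Compare {P-β}: bandwidth cost 200 + fixed 20 = 220.
Compare {P-β, P-γ}: bandwidth cost 186 + fixed 52 = 238.
Compare {P-α}: bandwidth cost 223 + fixed 16 = 239.
All other subsets cost ≥ 220. Minimum total cost: 215.

215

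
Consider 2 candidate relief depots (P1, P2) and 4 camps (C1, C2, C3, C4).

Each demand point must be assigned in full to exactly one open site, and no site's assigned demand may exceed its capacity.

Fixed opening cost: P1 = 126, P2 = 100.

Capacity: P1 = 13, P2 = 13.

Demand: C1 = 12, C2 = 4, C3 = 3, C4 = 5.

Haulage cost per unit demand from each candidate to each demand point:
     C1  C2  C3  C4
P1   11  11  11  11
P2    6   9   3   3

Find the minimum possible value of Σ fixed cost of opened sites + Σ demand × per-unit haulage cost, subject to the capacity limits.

Open {P1, P2}; cheapest assignment that respects the capacities:
  P1 (cap 13, load 12): C1 — cost 12×11 = 132
  P2 (cap 13, load 12): C2, C3, C4 — cost 4×9 + 3×3 + 5×3 = 60
  Shipping 192, fixed 226 → total 418.
  Any other capacity-feasible assignment to {P1, P2} ships for at least 192.
Total demand is 24 and no other set of sites has combined capacity ≥ 24, so {P1, P2} is the only feasible choice of open sites. Minimum: 418.

418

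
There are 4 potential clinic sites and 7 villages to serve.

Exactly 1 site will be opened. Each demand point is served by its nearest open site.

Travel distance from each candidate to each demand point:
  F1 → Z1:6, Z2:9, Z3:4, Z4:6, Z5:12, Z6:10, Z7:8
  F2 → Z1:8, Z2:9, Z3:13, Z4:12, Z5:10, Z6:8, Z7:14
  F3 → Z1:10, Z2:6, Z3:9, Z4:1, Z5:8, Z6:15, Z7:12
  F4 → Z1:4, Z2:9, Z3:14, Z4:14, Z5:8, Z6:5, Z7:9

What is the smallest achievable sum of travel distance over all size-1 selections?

55

Open {F1}.
  Z1→F1 6, Z2→F1 9, Z3→F1 4, Z4→F1 6, Z5→F1 12, Z6→F1 10, Z7→F1 8  ⇒ total 55.
Compare {F3}: total 61.
Compare {F4}: total 63.
No size-1 selection does better; minimum is 55.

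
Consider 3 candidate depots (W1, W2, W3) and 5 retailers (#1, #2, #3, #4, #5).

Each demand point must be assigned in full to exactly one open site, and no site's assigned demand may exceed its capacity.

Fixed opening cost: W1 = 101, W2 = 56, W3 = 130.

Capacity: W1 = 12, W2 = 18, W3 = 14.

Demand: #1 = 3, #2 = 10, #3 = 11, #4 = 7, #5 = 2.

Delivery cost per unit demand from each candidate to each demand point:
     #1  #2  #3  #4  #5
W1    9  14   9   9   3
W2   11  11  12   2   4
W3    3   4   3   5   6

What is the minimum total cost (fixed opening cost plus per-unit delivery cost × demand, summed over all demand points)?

457

Open {W1, W2, W3}; cheapest assignment that respects the capacities:
  W1 (cap 12, load 11): #3 — cost 11×9 = 99
  W2 (cap 18, load 9): #4, #5 — cost 7×2 + 2×4 = 22
  W3 (cap 14, load 13): #1, #2 — cost 3×3 + 10×4 = 49
  Shipping 170, fixed 287 → total 457.
  Any other capacity-feasible assignment to {W1, W2, W3} ships for at least 170.
Total demand is 33 and no other set of sites has combined capacity ≥ 33, so {W1, W2, W3} is the only feasible choice of open sites. Minimum: 457.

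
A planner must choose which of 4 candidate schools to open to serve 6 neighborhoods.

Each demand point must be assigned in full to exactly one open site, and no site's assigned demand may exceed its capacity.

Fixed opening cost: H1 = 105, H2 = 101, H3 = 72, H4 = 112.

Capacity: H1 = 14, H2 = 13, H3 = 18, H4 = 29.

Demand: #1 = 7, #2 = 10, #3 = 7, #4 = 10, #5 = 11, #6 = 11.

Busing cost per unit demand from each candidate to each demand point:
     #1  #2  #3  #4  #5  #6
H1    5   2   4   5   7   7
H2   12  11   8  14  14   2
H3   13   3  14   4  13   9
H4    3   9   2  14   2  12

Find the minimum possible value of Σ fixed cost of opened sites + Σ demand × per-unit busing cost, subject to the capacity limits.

Open {H1, H2, H3, H4}; cheapest assignment that respects the capacities:
  H1 (cap 14, load 10): #2 — cost 10×2 = 20
  H2 (cap 13, load 11): #6 — cost 11×2 = 22
  H3 (cap 18, load 10): #4 — cost 10×4 = 40
  H4 (cap 29, load 25): #1, #3, #5 — cost 7×3 + 7×2 + 11×2 = 57
  Shipping 139, fixed 390 → total 529.
  Any other capacity-feasible assignment to {H1, H2, H3, H4} ships for at least 139.
Compare {H2, H3, H4}: its best feasible assignment gives total 564.
Compare {H1, H3, H4}: its best feasible assignment gives total 608.
Every other set of open sites that can feasibly serve all demand totals ≥ 564 even under its best assignment. Minimum: 529.

529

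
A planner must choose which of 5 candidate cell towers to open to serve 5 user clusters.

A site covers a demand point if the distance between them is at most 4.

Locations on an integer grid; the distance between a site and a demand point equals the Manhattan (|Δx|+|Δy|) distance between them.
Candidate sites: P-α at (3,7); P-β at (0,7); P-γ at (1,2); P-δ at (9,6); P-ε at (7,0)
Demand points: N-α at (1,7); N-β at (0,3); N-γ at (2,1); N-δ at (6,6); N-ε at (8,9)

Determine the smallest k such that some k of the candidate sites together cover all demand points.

Coverage sets (demand points within 4 of each site):
  P-α: {N-α, N-δ}
  P-β: {N-α, N-β}
  P-γ: {N-β, N-γ}
  P-δ: {N-δ, N-ε}
  P-ε: {}
No 2 sites suffice: every size-2 union leaves at least one demand point uncovered.
But {P-α, P-γ, P-δ} covers everything, so the minimum is 3.

3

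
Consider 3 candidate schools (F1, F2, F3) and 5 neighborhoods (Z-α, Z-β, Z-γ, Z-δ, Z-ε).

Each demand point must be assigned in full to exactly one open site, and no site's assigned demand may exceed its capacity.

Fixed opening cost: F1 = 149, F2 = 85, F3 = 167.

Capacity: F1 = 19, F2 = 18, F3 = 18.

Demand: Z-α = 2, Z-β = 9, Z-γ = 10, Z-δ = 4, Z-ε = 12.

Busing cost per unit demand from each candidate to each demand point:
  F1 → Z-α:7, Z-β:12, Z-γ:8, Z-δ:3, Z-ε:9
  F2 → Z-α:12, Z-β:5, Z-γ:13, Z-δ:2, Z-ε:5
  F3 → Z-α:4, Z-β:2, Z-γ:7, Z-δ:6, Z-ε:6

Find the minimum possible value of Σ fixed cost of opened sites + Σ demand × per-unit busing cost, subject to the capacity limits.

514

Open {F1, F2}; cheapest assignment that respects the capacities:
  F1 (cap 19, load 19): Z-β, Z-γ — cost 9×12 + 10×8 = 188
  F2 (cap 18, load 18): Z-α, Z-δ, Z-ε — cost 2×12 + 4×2 + 12×5 = 92
  Shipping 280, fixed 234 → total 514.
  Any other capacity-feasible assignment to {F1, F2} ships for at least 280.
Compare {F1, F2, F3}: its best feasible assignment gives total 575.
Compare {F1, F3}: its best feasible assignment gives total 608.
Every other set of open sites that can feasibly serve all demand totals ≥ 575 even under its best assignment. Minimum: 514.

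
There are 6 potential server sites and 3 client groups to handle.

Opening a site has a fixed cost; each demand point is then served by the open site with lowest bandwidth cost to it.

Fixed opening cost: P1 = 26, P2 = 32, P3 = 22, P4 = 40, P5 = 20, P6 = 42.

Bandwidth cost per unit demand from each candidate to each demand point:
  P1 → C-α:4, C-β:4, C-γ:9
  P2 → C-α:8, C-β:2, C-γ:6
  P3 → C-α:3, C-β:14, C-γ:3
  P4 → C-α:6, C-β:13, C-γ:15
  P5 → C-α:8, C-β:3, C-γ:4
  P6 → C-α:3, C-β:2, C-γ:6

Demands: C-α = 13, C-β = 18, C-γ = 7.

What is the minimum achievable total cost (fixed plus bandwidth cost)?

150

Open {P2, P3}: assign each demand point to its cheapest open site.
  C-α→P3 13×3=39, C-β→P2 18×2=36, C-γ→P3 7×3=21
  bandwidth cost 96, fixed 54 → total 150.
Compare {P3, P5}: bandwidth cost 114 + fixed 42 = 156.
Compare {P6}: bandwidth cost 117 + fixed 42 = 159.
Compare {P3, P6}: bandwidth cost 96 + fixed 64 = 160.
All other subsets cost ≥ 156. Minimum total cost: 150.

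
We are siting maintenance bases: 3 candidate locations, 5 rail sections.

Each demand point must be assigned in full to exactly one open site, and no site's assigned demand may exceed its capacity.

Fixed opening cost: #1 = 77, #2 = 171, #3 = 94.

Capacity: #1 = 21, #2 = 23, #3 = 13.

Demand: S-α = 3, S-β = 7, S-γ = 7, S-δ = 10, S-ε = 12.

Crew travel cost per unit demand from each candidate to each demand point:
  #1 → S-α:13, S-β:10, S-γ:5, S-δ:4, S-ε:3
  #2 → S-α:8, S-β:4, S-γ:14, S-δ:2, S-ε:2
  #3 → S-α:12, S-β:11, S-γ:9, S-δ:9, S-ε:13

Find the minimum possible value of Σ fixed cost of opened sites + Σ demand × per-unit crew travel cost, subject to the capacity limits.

391

Open {#1, #2}; cheapest assignment that respects the capacities:
  #1 (cap 21, load 19): S-γ, S-ε — cost 7×5 + 12×3 = 71
  #2 (cap 23, load 20): S-α, S-β, S-δ — cost 3×8 + 7×4 + 10×2 = 72
  Shipping 143, fixed 248 → total 391.
  Any other capacity-feasible assignment to {#1, #2} ships for at least 143.
Compare {#1, #2, #3}: its best feasible assignment gives total 485.
Every other set of open sites that can feasibly serve all demand totals ≥ 485 even under its best assignment. Minimum: 391.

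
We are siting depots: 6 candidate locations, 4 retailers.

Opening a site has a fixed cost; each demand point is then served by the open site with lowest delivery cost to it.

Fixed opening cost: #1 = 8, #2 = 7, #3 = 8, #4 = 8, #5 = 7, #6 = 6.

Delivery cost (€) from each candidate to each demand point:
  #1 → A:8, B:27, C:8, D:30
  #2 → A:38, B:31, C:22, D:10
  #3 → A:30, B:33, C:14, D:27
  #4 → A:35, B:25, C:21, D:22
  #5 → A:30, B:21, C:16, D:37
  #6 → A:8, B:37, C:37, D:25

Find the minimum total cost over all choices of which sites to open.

68

Open {#1, #2}: assign each demand point to its cheapest open site.
  A→#1 8, B→#1 27, C→#1 8, D→#2 10
  delivery cost 53, fixed 15 → total 68.
Compare {#1, #2, #5}: delivery cost 47 + fixed 22 = 69.
Compare {#1, #2, #4}: delivery cost 51 + fixed 23 = 74.
Compare {#1, #2, #6}: delivery cost 53 + fixed 21 = 74.
All other subsets cost ≥ 69. Minimum total cost: 68.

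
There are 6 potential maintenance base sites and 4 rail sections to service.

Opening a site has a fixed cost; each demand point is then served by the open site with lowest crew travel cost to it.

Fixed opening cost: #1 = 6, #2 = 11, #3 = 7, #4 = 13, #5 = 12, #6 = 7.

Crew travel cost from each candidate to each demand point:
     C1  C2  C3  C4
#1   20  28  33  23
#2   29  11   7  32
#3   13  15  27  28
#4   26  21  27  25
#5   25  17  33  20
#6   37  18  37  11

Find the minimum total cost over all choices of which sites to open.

67

Open {#2, #3, #6}: assign each demand point to its cheapest open site.
  C1→#3 13, C2→#2 11, C3→#2 7, C4→#6 11
  crew travel cost 42, fixed 25 → total 67.
Compare {#1, #2, #6}: crew travel cost 49 + fixed 24 = 73.
Compare {#1, #2, #3, #6}: crew travel cost 42 + fixed 31 = 73.
Compare {#2, #6}: crew travel cost 58 + fixed 18 = 76.
All other subsets cost ≥ 73. Minimum total cost: 67.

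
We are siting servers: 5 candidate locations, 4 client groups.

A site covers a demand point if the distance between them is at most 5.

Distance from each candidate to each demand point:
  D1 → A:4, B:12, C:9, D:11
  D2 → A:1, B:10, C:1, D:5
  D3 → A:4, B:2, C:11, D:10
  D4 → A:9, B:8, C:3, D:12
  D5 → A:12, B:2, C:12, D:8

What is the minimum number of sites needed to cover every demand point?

Coverage sets (demand points within 5 of each site):
  D1: {A}
  D2: {A, C, D}
  D3: {A, B}
  D4: {C}
  D5: {B}
No single site covers all 4 demand points.
But {D2, D3} covers everything, so the minimum is 2.

2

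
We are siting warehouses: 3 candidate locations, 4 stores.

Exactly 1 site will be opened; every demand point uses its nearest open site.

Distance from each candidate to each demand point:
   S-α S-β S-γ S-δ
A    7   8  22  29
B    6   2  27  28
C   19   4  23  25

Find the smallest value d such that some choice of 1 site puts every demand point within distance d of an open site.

25

Open {C}.
  Farthest demand point is S-δ at distance 25 (to C); all others are ≤ 25.
With {B} the worst case is 28.
With {A} the worst case is 29.
No size-1 selection achieves below 25.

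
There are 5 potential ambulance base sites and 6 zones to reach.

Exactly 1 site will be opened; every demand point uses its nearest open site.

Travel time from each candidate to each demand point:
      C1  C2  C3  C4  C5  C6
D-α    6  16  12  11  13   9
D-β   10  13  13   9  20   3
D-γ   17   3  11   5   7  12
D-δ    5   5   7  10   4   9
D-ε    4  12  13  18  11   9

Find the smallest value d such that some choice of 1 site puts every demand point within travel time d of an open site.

10

Open {D-δ}.
  Farthest demand point is C4 at travel time 10 (to D-δ); all others are ≤ 10.
With {D-α} the worst case is 16.
With {D-γ} the worst case is 17.
No size-1 selection achieves below 10.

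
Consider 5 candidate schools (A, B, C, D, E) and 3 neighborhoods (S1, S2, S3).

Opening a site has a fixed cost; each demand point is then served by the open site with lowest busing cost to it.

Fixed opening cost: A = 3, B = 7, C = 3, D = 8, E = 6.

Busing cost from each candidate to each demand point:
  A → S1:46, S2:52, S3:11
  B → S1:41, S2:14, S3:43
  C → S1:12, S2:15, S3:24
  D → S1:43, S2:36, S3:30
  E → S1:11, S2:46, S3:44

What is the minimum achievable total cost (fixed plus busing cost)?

Open {A, C}: assign each demand point to its cheapest open site.
  S1→C 12, S2→C 15, S3→A 11
  busing cost 38, fixed 6 → total 44.
Compare {A, C, E}: busing cost 37 + fixed 12 = 49.
Compare {A, B, C}: busing cost 37 + fixed 13 = 50.
Compare {A, B, E}: busing cost 36 + fixed 16 = 52.
All other subsets cost ≥ 49. Minimum total cost: 44.

44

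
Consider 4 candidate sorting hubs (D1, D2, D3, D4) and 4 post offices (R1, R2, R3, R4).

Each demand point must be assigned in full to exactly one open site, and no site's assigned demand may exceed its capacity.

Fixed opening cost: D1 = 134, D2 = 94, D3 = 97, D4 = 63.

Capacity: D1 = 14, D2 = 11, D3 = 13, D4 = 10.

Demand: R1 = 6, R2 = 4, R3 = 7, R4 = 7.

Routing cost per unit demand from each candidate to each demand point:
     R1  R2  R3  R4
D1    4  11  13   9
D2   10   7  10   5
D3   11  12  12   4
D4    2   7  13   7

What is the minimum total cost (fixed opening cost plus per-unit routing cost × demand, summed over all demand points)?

383

Open {D2, D3}; cheapest assignment that respects the capacities:
  D2 (cap 11, load 11): R2, R3 — cost 4×7 + 7×10 = 98
  D3 (cap 13, load 13): R1, R4 — cost 6×11 + 7×4 = 94
  Shipping 192, fixed 191 → total 383.
  Any other capacity-feasible assignment to {D2, D3} ships for at least 192.
Compare {D1, D4}: its best feasible assignment gives total 391.
Compare {D2, D3, D4}: its best feasible assignment gives total 392.
Every other set of open sites that can feasibly serve all demand totals ≥ 391 even under its best assignment. Minimum: 383.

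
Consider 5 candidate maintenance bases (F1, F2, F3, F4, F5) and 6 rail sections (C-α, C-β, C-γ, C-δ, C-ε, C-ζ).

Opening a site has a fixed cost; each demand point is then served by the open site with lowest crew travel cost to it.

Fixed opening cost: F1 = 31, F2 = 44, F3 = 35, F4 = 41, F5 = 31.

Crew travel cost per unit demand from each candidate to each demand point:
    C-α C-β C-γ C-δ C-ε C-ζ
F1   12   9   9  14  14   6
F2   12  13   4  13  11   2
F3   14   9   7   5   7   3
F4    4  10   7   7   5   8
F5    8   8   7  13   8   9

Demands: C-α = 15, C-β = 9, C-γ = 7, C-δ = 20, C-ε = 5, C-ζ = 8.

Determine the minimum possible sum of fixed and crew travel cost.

Open {F3, F4}: assign each demand point to its cheapest open site.
  C-α→F4 15×4=60, C-β→F3 9×9=81, C-γ→F3 7×7=49, C-δ→F3 20×5=100, C-ε→F4 5×5=25, C-ζ→F3 8×3=24
  crew travel cost 339, fixed 76 → total 415.
Compare {F2, F3, F4}: crew travel cost 310 + fixed 120 = 430.
Compare {F3, F4, F5}: crew travel cost 330 + fixed 107 = 437.
Compare {F2, F4}: crew travel cost 359 + fixed 85 = 444.
All other subsets cost ≥ 430. Minimum total cost: 415.

415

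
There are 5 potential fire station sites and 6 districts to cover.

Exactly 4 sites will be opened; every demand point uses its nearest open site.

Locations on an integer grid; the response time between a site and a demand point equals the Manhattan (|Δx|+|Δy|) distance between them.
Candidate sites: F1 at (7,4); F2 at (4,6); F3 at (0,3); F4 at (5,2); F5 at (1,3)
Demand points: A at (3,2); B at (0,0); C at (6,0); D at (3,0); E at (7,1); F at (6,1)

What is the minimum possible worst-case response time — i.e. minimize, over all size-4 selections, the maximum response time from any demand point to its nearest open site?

Open {F1, F2, F3, F4}.
  Farthest demand point is D at response time 4 (to F4); all others are ≤ 4.
With {F1, F2, F4, F5} the worst case is 4.
With {F1, F3, F4, F5} the worst case is 4.
No size-4 selection achieves below 4.

4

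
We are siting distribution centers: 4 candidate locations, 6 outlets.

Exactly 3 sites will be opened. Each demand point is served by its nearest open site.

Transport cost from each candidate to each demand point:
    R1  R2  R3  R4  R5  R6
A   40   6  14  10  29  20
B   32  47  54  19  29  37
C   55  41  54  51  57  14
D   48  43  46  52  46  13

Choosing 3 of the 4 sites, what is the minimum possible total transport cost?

Open {A, B, D}.
  R1→B 32, R2→A 6, R3→A 14, R4→A 10, R5→A 29, R6→D 13  ⇒ total 104.
Compare {A, B, C}: total 105.
Compare {A, C, D}: total 112.
No size-3 selection does better; minimum is 104.

104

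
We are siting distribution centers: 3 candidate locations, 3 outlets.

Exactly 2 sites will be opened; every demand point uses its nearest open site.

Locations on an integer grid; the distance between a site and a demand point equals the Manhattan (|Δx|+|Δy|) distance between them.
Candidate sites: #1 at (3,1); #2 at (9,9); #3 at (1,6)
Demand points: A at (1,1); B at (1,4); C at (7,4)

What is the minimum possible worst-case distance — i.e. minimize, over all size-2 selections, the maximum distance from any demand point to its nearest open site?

Open {#1, #2}.
  Farthest demand point is C at distance 7 (to #1); all others are ≤ 7.
With {#1, #3} the worst case is 7.
With {#2, #3} the worst case is 7.
No size-2 selection achieves below 7.

7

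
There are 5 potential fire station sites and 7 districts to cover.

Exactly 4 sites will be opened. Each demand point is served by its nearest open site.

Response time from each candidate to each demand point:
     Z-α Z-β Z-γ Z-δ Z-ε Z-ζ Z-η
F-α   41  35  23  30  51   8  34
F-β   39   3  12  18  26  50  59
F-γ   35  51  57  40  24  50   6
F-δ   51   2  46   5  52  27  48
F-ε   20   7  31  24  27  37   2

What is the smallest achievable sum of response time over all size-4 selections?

75

Open {F-α, F-β, F-δ, F-ε}.
  Z-α→F-ε 20, Z-β→F-δ 2, Z-γ→F-β 12, Z-δ→F-δ 5, Z-ε→F-β 26, Z-ζ→F-α 8, Z-η→F-ε 2  ⇒ total 75.
Compare {F-α, F-γ, F-δ, F-ε}: total 84.
Compare {F-α, F-β, F-γ, F-ε}: total 87.
No size-4 selection does better; minimum is 75.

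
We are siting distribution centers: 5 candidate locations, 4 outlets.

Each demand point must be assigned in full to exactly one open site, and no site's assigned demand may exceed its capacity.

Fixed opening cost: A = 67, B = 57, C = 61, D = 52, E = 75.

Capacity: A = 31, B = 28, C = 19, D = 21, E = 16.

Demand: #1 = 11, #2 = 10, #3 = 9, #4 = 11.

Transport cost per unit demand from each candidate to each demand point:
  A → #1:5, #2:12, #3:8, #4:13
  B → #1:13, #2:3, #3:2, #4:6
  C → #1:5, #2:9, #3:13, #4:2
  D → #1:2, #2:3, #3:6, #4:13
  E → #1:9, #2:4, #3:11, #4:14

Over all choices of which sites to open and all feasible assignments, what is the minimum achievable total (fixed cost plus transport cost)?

245

Open {B, D}; cheapest assignment that respects the capacities:
  B (cap 28, load 20): #3, #4 — cost 9×2 + 11×6 = 84
  D (cap 21, load 21): #1, #2 — cost 11×2 + 10×3 = 52
  Shipping 136, fixed 109 → total 245.
  Any other capacity-feasible assignment to {B, D} ships for at least 136.
Compare {B, C, D}: its best feasible assignment gives total 262.
Compare {A, B, C}: its best feasible assignment gives total 310.
Every other set of open sites that can feasibly serve all demand totals ≥ 262 even under its best assignment. Minimum: 245.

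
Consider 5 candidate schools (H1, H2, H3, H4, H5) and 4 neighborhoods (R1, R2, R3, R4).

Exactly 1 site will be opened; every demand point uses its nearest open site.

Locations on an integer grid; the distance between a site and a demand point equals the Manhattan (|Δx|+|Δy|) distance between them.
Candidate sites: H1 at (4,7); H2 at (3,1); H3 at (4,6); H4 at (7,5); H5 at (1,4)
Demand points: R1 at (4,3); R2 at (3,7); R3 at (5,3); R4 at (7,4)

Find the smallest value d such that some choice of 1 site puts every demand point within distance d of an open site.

Open {H3}.
  Farthest demand point is R4 at distance 5 (to H3); all others are ≤ 5.
With {H1} the worst case is 6.
With {H4} the worst case is 6.
No size-1 selection achieves below 5.

5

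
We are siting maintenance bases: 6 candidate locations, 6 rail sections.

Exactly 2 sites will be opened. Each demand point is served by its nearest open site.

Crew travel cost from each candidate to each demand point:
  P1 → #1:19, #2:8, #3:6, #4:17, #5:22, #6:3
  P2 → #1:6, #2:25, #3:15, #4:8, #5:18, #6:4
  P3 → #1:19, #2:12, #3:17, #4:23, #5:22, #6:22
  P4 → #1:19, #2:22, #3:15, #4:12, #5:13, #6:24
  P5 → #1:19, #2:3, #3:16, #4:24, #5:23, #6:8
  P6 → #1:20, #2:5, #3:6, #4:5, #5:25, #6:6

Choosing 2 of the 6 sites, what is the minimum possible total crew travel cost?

44

Open {P2, P6}.
  #1→P2 6, #2→P6 5, #3→P6 6, #4→P6 5, #5→P2 18, #6→P2 4  ⇒ total 44.
Compare {P1, P2}: total 49.
Compare {P2, P5}: total 54.
No size-2 selection does better; minimum is 44.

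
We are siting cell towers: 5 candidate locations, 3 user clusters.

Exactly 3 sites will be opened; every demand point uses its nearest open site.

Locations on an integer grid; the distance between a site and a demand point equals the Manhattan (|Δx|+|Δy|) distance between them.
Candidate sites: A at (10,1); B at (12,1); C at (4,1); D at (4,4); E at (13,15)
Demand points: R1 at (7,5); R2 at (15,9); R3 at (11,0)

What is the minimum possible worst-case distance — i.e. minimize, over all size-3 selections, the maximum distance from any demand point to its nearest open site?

Open {A, B, E}.
  Farthest demand point is R2 at distance 8 (to E); all others are ≤ 8.
With {A, C, E} the worst case is 8.
With {A, D, E} the worst case is 8.
No size-3 selection achieves below 8.

8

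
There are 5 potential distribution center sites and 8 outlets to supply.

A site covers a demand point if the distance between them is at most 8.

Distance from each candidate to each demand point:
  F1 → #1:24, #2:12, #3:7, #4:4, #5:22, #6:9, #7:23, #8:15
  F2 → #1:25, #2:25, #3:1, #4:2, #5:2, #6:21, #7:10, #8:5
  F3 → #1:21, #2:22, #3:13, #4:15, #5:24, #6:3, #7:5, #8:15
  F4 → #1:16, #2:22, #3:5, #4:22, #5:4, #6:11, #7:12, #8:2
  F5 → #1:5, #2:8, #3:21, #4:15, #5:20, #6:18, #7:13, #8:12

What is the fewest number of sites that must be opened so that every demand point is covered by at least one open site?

Coverage sets (demand points within 8 of each site):
  F1: {#3, #4}
  F2: {#3, #4, #5, #8}
  F3: {#6, #7}
  F4: {#3, #5, #8}
  F5: {#1, #2}
No 2 sites suffice: every size-2 union leaves at least one demand point uncovered.
But {F2, F3, F5} covers everything, so the minimum is 3.

3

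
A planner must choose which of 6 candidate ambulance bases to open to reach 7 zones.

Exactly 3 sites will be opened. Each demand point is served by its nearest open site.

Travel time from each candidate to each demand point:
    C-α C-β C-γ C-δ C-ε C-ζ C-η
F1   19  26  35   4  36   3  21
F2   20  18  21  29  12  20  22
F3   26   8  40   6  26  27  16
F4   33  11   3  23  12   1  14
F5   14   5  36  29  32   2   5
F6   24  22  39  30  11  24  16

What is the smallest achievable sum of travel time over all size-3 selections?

Open {F1, F4, F5}.
  C-α→F5 14, C-β→F5 5, C-γ→F4 3, C-δ→F1 4, C-ε→F4 12, C-ζ→F4 1, C-η→F5 5  ⇒ total 44.
Compare {F3, F4, F5}: total 46.
Compare {F1, F3, F4}: total 61.
No size-3 selection does better; minimum is 44.

44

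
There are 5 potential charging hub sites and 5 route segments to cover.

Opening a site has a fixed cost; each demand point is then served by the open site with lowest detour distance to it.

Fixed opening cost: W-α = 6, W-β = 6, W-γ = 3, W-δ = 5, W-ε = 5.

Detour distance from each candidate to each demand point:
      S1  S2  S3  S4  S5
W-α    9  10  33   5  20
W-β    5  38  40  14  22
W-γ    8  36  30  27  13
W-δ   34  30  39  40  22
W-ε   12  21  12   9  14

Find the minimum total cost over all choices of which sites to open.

61

Open {W-α, W-ε}: assign each demand point to its cheapest open site.
  S1→W-α 9, S2→W-α 10, S3→W-ε 12, S4→W-α 5, S5→W-ε 14
  detour distance 50, fixed 11 → total 61.
Compare {W-α, W-γ, W-ε}: detour distance 48 + fixed 14 = 62.
Compare {W-α, W-β, W-ε}: detour distance 46 + fixed 17 = 63.
Compare {W-α, W-β, W-γ, W-ε}: detour distance 45 + fixed 20 = 65.
All other subsets cost ≥ 62. Minimum total cost: 61.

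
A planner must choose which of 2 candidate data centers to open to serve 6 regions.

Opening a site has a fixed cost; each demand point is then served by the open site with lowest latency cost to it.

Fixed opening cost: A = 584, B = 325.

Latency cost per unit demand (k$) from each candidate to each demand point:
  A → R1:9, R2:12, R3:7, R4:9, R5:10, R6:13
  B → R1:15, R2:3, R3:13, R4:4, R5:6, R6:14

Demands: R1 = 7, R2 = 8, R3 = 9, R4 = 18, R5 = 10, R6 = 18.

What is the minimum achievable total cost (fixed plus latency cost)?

955

Open {B}: assign each demand point to its cheapest open site.
  R1→B 7×15=105, R2→B 8×3=24, R3→B 9×13=117, R4→B 18×4=72, R5→B 10×6=60, R6→B 18×14=252
  latency cost 630, fixed 325 → total 955.
Compare {A}: latency cost 718 + fixed 584 = 1302.
Compare {A, B}: latency cost 516 + fixed 909 = 1425.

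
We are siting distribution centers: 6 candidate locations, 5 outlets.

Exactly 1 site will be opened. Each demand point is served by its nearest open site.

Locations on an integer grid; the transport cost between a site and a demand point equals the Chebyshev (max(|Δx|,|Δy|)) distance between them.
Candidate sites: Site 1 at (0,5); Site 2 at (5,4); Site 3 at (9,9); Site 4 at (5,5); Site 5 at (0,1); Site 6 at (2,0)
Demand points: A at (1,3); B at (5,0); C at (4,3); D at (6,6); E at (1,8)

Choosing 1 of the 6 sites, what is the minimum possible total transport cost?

15

Open {Site 2}.
  A→Site 2 4, B→Site 2 4, C→Site 2 1, D→Site 2 2, E→Site 2 4  ⇒ total 15.
Compare {Site 4}: total 16.
Compare {Site 1}: total 20.
No size-1 selection does better; minimum is 15.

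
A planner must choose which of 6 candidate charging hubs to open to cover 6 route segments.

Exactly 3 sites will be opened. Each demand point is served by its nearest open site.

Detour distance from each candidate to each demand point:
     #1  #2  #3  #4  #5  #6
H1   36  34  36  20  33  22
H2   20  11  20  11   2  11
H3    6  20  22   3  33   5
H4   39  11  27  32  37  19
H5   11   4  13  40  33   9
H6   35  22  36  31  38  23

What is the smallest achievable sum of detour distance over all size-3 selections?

33

Open {H2, H3, H5}.
  #1→H3 6, #2→H5 4, #3→H5 13, #4→H3 3, #5→H2 2, #6→H3 5  ⇒ total 33.
Compare {H1, H2, H3}: total 47.
Compare {H2, H3, H4}: total 47.
No size-3 selection does better; minimum is 33.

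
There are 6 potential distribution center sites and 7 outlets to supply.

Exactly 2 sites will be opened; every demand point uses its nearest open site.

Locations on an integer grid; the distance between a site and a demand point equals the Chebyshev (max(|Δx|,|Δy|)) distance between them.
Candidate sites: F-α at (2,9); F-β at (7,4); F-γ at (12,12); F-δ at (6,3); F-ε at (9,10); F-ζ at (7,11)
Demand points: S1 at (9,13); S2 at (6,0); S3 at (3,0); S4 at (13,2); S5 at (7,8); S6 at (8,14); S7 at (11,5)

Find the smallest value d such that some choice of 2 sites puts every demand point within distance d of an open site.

Open {F-β, F-γ}.
  Farthest demand point is S4 at distance 6 (to F-β); all others are ≤ 6.
With {F-β, F-ε} the worst case is 6.
With {F-β, F-ζ} the worst case is 6.
No size-2 selection achieves below 6.

6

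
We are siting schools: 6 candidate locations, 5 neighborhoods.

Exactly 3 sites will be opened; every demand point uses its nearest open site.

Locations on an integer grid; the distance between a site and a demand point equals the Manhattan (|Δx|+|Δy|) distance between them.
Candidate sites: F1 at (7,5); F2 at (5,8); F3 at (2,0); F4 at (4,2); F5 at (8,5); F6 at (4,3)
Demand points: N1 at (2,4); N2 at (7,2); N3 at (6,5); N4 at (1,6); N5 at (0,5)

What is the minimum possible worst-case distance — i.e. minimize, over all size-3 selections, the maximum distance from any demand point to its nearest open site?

Open {F1, F2, F6}.
  Farthest demand point is N4 at distance 6 (to F2); all others are ≤ 6.
With {F1, F3, F6} the worst case is 6.
With {F1, F4, F6} the worst case is 6.
No size-3 selection achieves below 6.

6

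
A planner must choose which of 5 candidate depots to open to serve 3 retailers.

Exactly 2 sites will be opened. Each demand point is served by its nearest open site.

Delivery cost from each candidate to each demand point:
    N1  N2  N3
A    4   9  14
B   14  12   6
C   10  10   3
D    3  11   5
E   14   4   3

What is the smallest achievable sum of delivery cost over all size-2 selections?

10

Open {D, E}.
  N1→D 3, N2→E 4, N3→E 3  ⇒ total 10.
Compare {A, E}: total 11.
Compare {A, C}: total 16.
No size-2 selection does better; minimum is 10.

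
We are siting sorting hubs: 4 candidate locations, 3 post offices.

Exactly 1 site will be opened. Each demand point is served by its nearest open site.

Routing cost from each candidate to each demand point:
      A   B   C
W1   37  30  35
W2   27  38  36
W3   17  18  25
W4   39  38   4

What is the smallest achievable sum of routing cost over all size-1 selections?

60

Open {W3}.
  A→W3 17, B→W3 18, C→W3 25  ⇒ total 60.
Compare {W4}: total 81.
Compare {W2}: total 101.
No size-1 selection does better; minimum is 60.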